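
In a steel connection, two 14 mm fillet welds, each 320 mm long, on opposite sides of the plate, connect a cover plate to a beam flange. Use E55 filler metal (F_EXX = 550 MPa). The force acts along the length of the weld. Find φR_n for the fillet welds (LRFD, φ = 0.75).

Effective throat t_e = 0.707 × 14 = 9.898 mm.
Total length L = 640 mm; A_we = 9.898 × 640 = 6335 mm².
F_nw = 0.6 F_EXX = 0.6 × 550 = 330 MPa.
φR_n = 0.75 × 330 × 6335 × 10⁻³ = 1568 kN.

φR_n ≈ 1570 kN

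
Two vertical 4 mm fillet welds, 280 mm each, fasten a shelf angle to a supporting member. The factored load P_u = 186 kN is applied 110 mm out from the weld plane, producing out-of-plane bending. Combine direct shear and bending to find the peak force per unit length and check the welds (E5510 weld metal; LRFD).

E55XX → F_EXX = 550 MPa.
L_w = 2 × 280 = 560 mm; section modulus (unit throat) S = 2 × L²/6 = 26130 mm².
Direct shear f_v = P/L_w = 186×10³/560 = 332.1 N/mm.
Moment M = P × e = 186×10³ × 110 = 20460000 N·mm; bending f_b = M/S = 782.9 N/mm.
f_max = √(f_v² + f_b²) = √(332.1² + 782.9²) = 850.4 N/mm.
φr_n = 0.75 × 0.6 × 550 × (0.707 × 4) = 699.9 N/mm → NOT adequate.

f_max ≈ 850 N/mm; NOT adequate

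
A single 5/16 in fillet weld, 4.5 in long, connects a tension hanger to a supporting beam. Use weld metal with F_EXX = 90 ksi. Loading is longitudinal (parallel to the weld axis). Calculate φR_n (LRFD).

φR_n ≈ 40.3 kips

Effective throat t_e = 0.707 × 0.3125 = 0.2209 in.
Total length L = 4.5 in; A_we = 0.2209 × 4.5 = 0.9942 in².
F_nw = 0.6 F_EXX = 0.6 × 90 = 54 ksi.
φR_n = 0.75 × 54 × 0.9942 = 40.27 kips.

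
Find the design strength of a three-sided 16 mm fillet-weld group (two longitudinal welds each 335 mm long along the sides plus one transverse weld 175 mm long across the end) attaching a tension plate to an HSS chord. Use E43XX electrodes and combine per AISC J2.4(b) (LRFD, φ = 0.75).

E43XX → F_EXX = 430 MPa.
t_e = 0.707 × 16 = 11.31 mm.
R_nwl = 0.6 × 430 × 11.31 × 670 × 10⁻³ = 1955 kN (longitudinal, 2 welds).
R_nwt = 0.6 × 430 × 11.31 × 175 × 10⁻³ = 510.7 kN (transverse, base value).
(i) R_nwl + R_nwt = 2466 kN; (ii) 0.85 R_nwl + 1.5 R_nwt = 2428 kN.
R_n = max = 2466 kN [governs: (i)]; φR_n = 1850 kN.

φR_n ≈ 1850 kN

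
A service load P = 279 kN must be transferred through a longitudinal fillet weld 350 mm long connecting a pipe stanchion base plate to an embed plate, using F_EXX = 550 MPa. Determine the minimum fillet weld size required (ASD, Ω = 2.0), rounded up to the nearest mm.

w = 7 mm

Total weld length L = 350 mm.
Required throat t_e = P × Ω / (0.6 F_EXX × L) = 279 × 2.0 / (0.6 × 550 × 350 × 10⁻³) = 4.831 mm.
Required leg w = t_e / 0.707 = 6.833 mm → use 7 mm.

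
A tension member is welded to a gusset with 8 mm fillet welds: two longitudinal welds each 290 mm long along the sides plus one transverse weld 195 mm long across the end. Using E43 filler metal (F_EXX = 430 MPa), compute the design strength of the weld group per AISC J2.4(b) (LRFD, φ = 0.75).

t_e = 0.707 × 8 = 5.656 mm.
R_nwl = 0.6 × 430 × 5.656 × 580 × 10⁻³ = 846.4 kN (longitudinal, 2 welds).
R_nwt = 0.6 × 430 × 5.656 × 195 × 10⁻³ = 284.6 kN (transverse, base value).
(i) R_nwl + R_nwt = 1131 kN; (ii) 0.85 R_nwl + 1.5 R_nwt = 1146 kN.
R_n = max = 1146 kN [governs: (ii)]; φR_n = 859.7 kN.

φR_n ≈ 860 kN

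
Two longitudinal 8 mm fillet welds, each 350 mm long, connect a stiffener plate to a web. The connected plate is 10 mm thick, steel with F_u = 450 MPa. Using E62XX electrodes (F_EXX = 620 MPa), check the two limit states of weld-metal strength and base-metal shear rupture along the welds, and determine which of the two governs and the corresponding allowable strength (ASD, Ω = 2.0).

R_n/Ω ≈ 736 kN (weld metal governs)

t_e = 0.707 × 8 = 5.656 mm; L = 700 mm.
Weld metal: R_n/Ω = (1/2.0) × 0.6 × 620 × 5.656 × 700 × 10⁻³ = 736.4 kN.
Base metal (shear rupture): R_n/Ω = (1/2.0) × 0.6 × 450 × 10 × 700 × 10⁻³ = 945 kN.
Governing: weld metal.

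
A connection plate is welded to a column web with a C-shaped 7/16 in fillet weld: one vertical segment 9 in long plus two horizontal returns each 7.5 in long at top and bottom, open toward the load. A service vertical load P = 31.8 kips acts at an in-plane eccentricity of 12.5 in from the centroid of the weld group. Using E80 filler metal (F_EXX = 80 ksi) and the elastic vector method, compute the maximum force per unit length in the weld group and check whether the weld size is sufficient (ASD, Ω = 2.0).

f_max ≈ 6.35 kip/in; adequate

Total weld length L_w = 24 in. Treat welds as unit-width lines.
Centroid: x̄ = 2×7.5×3.75 / 24 = 2.344 in from the vertical weld.
Polar moment about centroid: J = I_x + I_y = [9³/12 + 2×7.5×4.5²] + [9×2.344² + 2(7.5³/12 + 7.5×1.406²)] = 513.9 in³.
Direct shear f_v = P/L_w = 31.8 / 24 = 1.325 kip/in (vertical).
Torsion M = P·e = 31.8 × 12.5 = 397.5 kip·in.
Critical point at (x, y) = (5.156, 4.5) from centroid. f_tx = M·y/J = 3.481 kip/in; f_ty = M·x/J = 3.988 kip/in.
Resultant f_max = √[f_tx² + (f_v + f_ty)²] = √[3.481² + (1.325 + 3.988)²] = 6.352 kip/in.
Capacity per unit length: r_n/Ω = (1/2.0) × 0.6 × 80 × (0.707 × 0.4375) = 7.423 kip/in.
6.352 ≤ 7.423 → adequate.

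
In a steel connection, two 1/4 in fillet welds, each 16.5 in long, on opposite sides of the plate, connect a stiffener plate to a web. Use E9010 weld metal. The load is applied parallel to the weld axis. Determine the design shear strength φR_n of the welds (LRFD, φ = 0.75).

E90XX → F_EXX = 90 ksi.
Effective throat t_e = 0.707 × 0.25 = 0.1767 in.
Total length L = 33 in; A_we = 0.1767 × 33 = 5.833 in².
F_nw = 0.6 F_EXX = 0.6 × 90 = 54 ksi.
φR_n = 0.75 × 54 × 5.833 = 236.2 kips.

φR_n ≈ 236 kips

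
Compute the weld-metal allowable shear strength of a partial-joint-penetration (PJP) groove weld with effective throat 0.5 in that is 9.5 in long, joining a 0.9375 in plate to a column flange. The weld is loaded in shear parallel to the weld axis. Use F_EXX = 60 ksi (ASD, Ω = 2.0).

Effective throat (given) t_e = 0.5 in.
A_we = 0.5 × 9.5 = 4.75 in².
F_nw = 0.6 F_EXX = 36 ksi.
R_n/Ω = (36 × 4.75) / 2.0 = 85.5 kip.

R_n/Ω ≈ 85.5 kip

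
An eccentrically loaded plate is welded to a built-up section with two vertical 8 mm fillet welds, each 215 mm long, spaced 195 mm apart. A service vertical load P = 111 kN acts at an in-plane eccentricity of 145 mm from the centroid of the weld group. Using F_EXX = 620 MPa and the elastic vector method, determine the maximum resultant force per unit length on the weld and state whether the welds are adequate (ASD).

f_max ≈ 611 N/mm; adequate

Total weld length L_w = 430 mm. Treat welds as unit-width lines.
Polar moment about centroid: J = 2[d³/12 + d(b/2)²] = 2[215³/12 + 215×97.5²] = 5744000 mm³.
Direct shear f_v = P/L_w = 111×10³ / 430 = 258.1 N/mm (vertical).
Torsion M = P·e = 111×10³ × 145 = 16095000 N·mm.
Critical point at (x, y) = (97.5, 107.5) from centroid. f_tx = M·y/J = 301.2 N/mm; f_ty = M·x/J = 273.2 N/mm.
Resultant f_max = √[f_tx² + (f_v + f_ty)²] = √[301.2² + (258.1 + 273.2)²] = 610.8 N/mm.
Capacity per unit length: r_n/Ω = (1/2.0) × 0.6 × 620 × (0.707 × 8) = 1052 N/mm.
610.8 ≤ 1052 → adequate.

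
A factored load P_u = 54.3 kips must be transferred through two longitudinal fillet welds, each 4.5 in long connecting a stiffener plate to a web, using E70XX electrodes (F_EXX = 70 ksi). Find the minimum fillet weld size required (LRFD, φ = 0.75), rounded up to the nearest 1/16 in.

Total weld length L = 9 in.
Required throat t_e = P_u / (φ × 0.6 F_EXX × L) = 54.3 / (0.75 × 0.6 × 70 × 9) = 0.1915 in.
Required leg w = t_e / 0.707 = 0.2709 in → use 5/16 in.

w = 5/16 in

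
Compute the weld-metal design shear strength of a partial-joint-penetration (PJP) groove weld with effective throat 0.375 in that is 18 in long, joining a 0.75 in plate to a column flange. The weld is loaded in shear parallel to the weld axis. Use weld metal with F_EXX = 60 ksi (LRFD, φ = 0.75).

Effective throat (given) t_e = 0.375 in.
A_we = 0.375 × 18 = 6.75 in².
F_nw = 0.6 F_EXX = 36 ksi.
φR_n = 0.75 × 36 × 6.75 = 182.2 kip.

φR_n ≈ 182 kip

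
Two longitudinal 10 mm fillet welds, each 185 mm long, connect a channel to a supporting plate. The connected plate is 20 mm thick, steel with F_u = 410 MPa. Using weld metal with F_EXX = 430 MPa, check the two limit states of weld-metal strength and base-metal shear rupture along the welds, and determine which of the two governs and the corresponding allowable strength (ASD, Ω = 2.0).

t_e = 0.707 × 10 = 7.07 mm; L = 370 mm.
Weld metal: R_n/Ω = (1/2.0) × 0.6 × 430 × 7.07 × 370 × 10⁻³ = 337.5 kN.
Base metal (shear rupture): R_n/Ω = (1/2.0) × 0.6 × 410 × 20 × 370 × 10⁻³ = 910.2 kN.
Governing: weld metal.

R_n/Ω ≈ 337 kN (weld metal governs)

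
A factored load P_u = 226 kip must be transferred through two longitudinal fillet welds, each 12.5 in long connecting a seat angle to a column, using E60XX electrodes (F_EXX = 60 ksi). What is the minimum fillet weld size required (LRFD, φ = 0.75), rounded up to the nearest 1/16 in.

Total weld length L = 25 in.
Required throat t_e = P_u / (φ × 0.6 F_EXX × L) = 226 / (0.75 × 0.6 × 60 × 25) = 0.3348 in.
Required leg w = t_e / 0.707 = 0.4736 in → use 1/2 in.

w = 1/2 in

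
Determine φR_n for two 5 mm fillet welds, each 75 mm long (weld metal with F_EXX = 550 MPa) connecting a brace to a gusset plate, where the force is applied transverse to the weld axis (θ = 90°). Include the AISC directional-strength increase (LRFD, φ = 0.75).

φR_n ≈ 197 kN

t_e = 0.707 × 5 = 3.535 mm; A_we = 3.535 × 150 = 530.2 mm².
Directional factor: 1.0 + 0.5 sin^1.5(90°) = 1.5.
F_nw = 0.6 × 550 × 1.5 = 495 MPa.
φR_n = 0.75 × 495 × 530.2 × 10⁻³ = 196.9 kN.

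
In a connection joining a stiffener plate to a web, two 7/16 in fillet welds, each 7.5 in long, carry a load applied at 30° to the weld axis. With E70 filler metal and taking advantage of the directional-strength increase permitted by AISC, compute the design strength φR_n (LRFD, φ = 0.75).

E70XX → F_EXX = 70 ksi.
t_e = 0.707 × 0.4375 = 0.3093 in; A_we = 0.3093 × 15 = 4.64 in².
Directional factor: 1.0 + 0.5 sin^1.5(30°) = 1.177.
F_nw = 0.6 × 70 × 1.177 = 49.42 ksi.
φR_n = 0.75 × 49.42 × 4.64 = 172 kips.

φR_n ≈ 172 kips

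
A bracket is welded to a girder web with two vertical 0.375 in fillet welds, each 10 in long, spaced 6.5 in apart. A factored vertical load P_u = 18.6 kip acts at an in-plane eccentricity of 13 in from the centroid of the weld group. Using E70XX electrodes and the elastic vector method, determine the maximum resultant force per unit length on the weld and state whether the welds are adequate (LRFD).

f_max ≈ 4.39 kip/in; adequate

E70XX → F_EXX = 70 ksi.
Total weld length L_w = 20 in. Treat welds as unit-width lines.
Polar moment about centroid: J = 2[d³/12 + d(b/2)²] = 2[10³/12 + 10×3.25²] = 377.9 in³.
Direct shear f_v = P/L_w = 18.6 / 20 = 0.93 kip/in (vertical).
Torsion M = P·e = 18.6 × 13 = 241.8 kip·in.
Critical point at (x, y) = (3.25, 5) from centroid. f_tx = M·y/J = 3.199 kip/in; f_ty = M·x/J = 2.079 kip/in.
Resultant f_max = √[f_tx² + (f_v + f_ty)²] = √[3.199² + (0.93 + 2.079)²] = 4.392 kip/in.
Capacity per unit length: φr_n = 0.75 × 0.6 × 70 × (0.707 × 0.375) = 8.351 kip/in.
4.392 ≤ 8.351 → adequate.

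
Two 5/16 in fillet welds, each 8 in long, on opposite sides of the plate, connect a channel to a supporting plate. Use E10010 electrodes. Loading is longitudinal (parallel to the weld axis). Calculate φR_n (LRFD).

E100XX → F_EXX = 100 ksi.
Effective throat t_e = 0.707 × 0.3125 = 0.2209 in.
Total length L = 16 in; A_we = 0.2209 × 16 = 3.535 in².
F_nw = 0.6 F_EXX = 0.6 × 100 = 60 ksi.
φR_n = 0.75 × 60 × 3.535 = 159.1 kip.

φR_n ≈ 159 kip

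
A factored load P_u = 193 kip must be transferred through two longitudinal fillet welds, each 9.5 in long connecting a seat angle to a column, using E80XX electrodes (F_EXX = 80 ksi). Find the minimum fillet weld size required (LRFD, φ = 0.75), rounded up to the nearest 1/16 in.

Total weld length L = 19 in.
Required throat t_e = P_u / (φ × 0.6 F_EXX × L) = 193 / (0.75 × 0.6 × 80 × 19) = 0.2822 in.
Required leg w = t_e / 0.707 = 0.3991 in → use 7/16 in.

w = 7/16 in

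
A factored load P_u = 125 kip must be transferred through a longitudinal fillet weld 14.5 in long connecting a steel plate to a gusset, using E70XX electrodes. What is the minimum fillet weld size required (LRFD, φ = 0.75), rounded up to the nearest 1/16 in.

E70XX → F_EXX = 70 ksi.
Total weld length L = 14.5 in.
Required throat t_e = P_u / (φ × 0.6 F_EXX × L) = 125 / (0.75 × 0.6 × 70 × 14.5) = 0.2737 in.
Required leg w = t_e / 0.707 = 0.3871 in → use 7/16 in.

w = 7/16 in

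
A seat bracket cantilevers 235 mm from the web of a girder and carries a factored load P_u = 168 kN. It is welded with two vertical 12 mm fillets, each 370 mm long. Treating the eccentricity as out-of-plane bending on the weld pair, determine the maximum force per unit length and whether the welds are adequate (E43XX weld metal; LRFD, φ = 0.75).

f_max ≈ 894 N/mm; adequate

E43XX → F_EXX = 430 MPa.
L_w = 2 × 370 = 740 mm; section modulus (unit throat) S = 2 × L²/6 = 45630 mm².
Direct shear f_v = P/L_w = 168×10³/740 = 227 N/mm.
Moment M = P × e = 168×10³ × 235 = 39480000 N·mm; bending f_b = M/S = 865.2 N/mm.
f_max = √(f_v² + f_b²) = √(227² + 865.2²) = 894.4 N/mm.
φr_n = 0.75 × 0.6 × 430 × (0.707 × 12) = 1642 N/mm → adequate.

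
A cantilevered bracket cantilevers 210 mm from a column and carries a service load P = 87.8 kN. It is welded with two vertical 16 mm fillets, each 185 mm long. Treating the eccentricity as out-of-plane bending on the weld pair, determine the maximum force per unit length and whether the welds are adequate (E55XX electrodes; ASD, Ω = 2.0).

f_max ≈ 1630 N/mm; adequate

E55XX → F_EXX = 550 MPa.
L_w = 2 × 185 = 370 mm; section modulus (unit throat) S = 2 × L²/6 = 11410 mm².
Direct shear f_v = P/L_w = 87.8×10³/370 = 237.3 N/mm.
Moment M = P × e = 87.8×10³ × 210 = 18438000 N·mm; bending f_b = M/S = 1616 N/mm.
f_max = √(f_v² + f_b²) = √(237.3² + 1616²) = 1634 N/mm.
r_n/Ω = (1/2.0) × 0.6 × 550 × (0.707 × 16) = 1866 N/mm → adequate.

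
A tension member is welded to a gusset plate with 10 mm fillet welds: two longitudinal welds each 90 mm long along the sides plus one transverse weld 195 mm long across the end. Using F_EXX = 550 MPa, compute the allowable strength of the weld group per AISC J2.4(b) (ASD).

t_e = 0.707 × 10 = 7.07 mm.
R_nwl = 0.6 × 550 × 7.07 × 180 × 10⁻³ = 420 kN (longitudinal, 2 welds).
R_nwt = 0.6 × 550 × 7.07 × 195 × 10⁻³ = 455 kN (transverse, base value).
(i) R_nwl + R_nwt = 874.9 kN; (ii) 0.85 R_nwl + 1.5 R_nwt = 1039 kN.
R_n = max = 1039 kN [governs: (ii)]; R_n/Ω = 519.7 kN.

R_n/Ω ≈ 520 kN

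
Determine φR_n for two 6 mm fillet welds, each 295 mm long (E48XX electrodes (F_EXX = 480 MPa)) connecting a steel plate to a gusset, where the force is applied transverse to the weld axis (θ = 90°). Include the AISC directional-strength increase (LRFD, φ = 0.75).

φR_n ≈ 811 kN

t_e = 0.707 × 6 = 4.242 mm; A_we = 4.242 × 590 = 2503 mm².
Directional factor: 1.0 + 0.5 sin^1.5(90°) = 1.5.
F_nw = 0.6 × 480 × 1.5 = 432 MPa.
φR_n = 0.75 × 432 × 2503 × 10⁻³ = 810.9 kN.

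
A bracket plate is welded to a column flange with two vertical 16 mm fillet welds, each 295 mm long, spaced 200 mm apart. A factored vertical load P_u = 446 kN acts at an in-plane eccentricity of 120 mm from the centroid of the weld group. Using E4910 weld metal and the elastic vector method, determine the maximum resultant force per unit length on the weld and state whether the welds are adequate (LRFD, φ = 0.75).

E49XX → F_EXX = 490 MPa.
Total weld length L_w = 590 mm. Treat welds as unit-width lines.
Polar moment about centroid: J = 2[d³/12 + d(b/2)²] = 2[295³/12 + 295×100²] = 10180000 mm³.
Direct shear f_v = P/L_w = 446×10³ / 590 = 755.9 N/mm (vertical).
Torsion M = P·e = 446×10³ × 120 = 53520000 N·mm.
Critical point at (x, y) = (100, 147.5) from centroid. f_tx = M·y/J = 775.6 N/mm; f_ty = M·x/J = 525.8 N/mm.
Resultant f_max = √[f_tx² + (f_v + f_ty)²] = √[775.6² + (755.9 + 525.8)²] = 1498 N/mm.
Capacity per unit length: φr_n = 0.75 × 0.6 × 490 × (0.707 × 16) = 2494 N/mm.
1498 ≤ 2494 → adequate.

f_max ≈ 1500 N/mm; adequate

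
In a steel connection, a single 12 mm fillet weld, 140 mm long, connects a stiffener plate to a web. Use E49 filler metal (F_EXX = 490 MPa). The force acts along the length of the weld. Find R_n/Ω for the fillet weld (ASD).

Effective throat t_e = 0.707 × 12 = 8.484 mm.
Total length L = 140 mm; A_we = 8.484 × 140 = 1188 mm².
F_nw = 0.6 F_EXX = 0.6 × 490 = 294 MPa.
R_n = 294 × 1188 × 10⁻³ = 349.2 kN; R_n/Ω = 349.2/2.0 = 174.6 kN.

R_n/Ω ≈ 175 kN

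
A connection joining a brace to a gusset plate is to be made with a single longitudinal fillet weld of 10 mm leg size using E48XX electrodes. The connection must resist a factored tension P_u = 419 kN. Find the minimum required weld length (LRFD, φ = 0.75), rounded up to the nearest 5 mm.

L = 275 mm

E48XX → F_EXX = 480 MPa.
Throat t_e = 0.707 × 10 = 7.07 mm.
φr_n = 0.75 × 0.6 × 480 × 7.07 × 10⁻³ = 1.527 kN/mm.
L_req = P_u / φr_n = 419 / 1.527 = 274.4 mm total.
Round up → use L = 275 mm.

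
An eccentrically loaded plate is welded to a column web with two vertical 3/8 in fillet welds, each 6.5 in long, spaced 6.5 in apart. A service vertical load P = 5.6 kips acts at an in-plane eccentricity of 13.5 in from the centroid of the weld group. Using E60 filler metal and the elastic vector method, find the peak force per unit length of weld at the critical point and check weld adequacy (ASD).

f_max ≈ 2.22 kip/in; adequate

E60XX → F_EXX = 60 ksi.
Total weld length L_w = 13 in. Treat welds as unit-width lines.
Polar moment about centroid: J = 2[d³/12 + d(b/2)²] = 2[6.5³/12 + 6.5×3.25²] = 183.1 in³.
Direct shear f_v = P/L_w = 5.6 / 13 = 0.4308 kip/in (vertical).
Torsion M = P·e = 5.6 × 13.5 = 75.6 kip·in.
Critical point at (x, y) = (3.25, 3.25) from centroid. f_tx = M·y/J = 1.342 kip/in; f_ty = M·x/J = 1.342 kip/in.
Resultant f_max = √[f_tx² + (f_v + f_ty)²] = √[1.342² + (0.4308 + 1.342)²] = 2.223 kip/in.
Capacity per unit length: r_n/Ω = (1/2.0) × 0.6 × 60 × (0.707 × 0.375) = 4.772 kip/in.
2.223 ≤ 4.772 → adequate.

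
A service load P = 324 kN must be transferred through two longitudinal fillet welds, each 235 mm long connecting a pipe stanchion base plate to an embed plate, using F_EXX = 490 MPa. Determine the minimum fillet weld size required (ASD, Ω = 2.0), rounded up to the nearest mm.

Total weld length L = 470 mm.
Required throat t_e = P × Ω / (0.6 F_EXX × L) = 324 × 2.0 / (0.6 × 490 × 470 × 10⁻³) = 4.69 mm.
Required leg w = t_e / 0.707 = 6.633 mm → use 7 mm.

w = 7 mm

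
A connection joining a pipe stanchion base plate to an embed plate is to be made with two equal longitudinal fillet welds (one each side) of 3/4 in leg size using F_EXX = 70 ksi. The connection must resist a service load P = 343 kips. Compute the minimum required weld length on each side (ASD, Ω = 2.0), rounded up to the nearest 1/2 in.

Throat t_e = 0.707 × 0.75 = 0.5302 in.
r_n/Ω = (0.6 × 70 × 0.5302) / 2.0 = 11.14 kip/in.
L_req = P / (r_n/Ω) = 343 / 11.14 = 30.8 in total.
Per side: 30.8 / 2 = 15.4 in.
Round up → use L = 15.5 in on each side.

L = 15.5 in on each side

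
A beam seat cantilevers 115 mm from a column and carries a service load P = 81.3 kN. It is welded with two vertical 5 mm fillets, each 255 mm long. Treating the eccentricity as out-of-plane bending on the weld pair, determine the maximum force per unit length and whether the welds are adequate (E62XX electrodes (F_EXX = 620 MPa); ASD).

L_w = 2 × 255 = 510 mm; section modulus (unit throat) S = 2 × L²/6 = 21680 mm².
Direct shear f_v = P/L_w = 81.3×10³/510 = 159.4 N/mm.
Moment M = P × e = 81.3×10³ × 115 = 9349500 N·mm; bending f_b = M/S = 431.3 N/mm.
f_max = √(f_v² + f_b²) = √(159.4² + 431.3²) = 459.9 N/mm.
r_n/Ω = (1/2.0) × 0.6 × 620 × (0.707 × 5) = 657.5 N/mm → adequate.

f_max ≈ 460 N/mm; adequate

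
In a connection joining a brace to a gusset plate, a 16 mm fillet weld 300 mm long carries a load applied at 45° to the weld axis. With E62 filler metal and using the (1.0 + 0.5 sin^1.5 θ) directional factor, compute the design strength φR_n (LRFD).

E62XX → F_EXX = 620 MPa.
t_e = 0.707 × 16 = 11.31 mm; A_we = 11.31 × 300 = 3394 mm².
Directional factor: 1.0 + 0.5 sin^1.5(45°) = 1.297.
F_nw = 0.6 × 620 × 1.297 = 482.6 MPa.
φR_n = 0.75 × 482.6 × 3394 × 10⁻³ = 1228 kN.

φR_n ≈ 1230 kN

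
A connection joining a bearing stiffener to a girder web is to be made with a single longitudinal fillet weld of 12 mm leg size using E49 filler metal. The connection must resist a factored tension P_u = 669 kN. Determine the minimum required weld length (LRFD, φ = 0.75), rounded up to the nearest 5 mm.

L = 360 mm

E49XX → F_EXX = 490 MPa.
Throat t_e = 0.707 × 12 = 8.484 mm.
φr_n = 0.75 × 0.6 × 490 × 8.484 × 10⁻³ = 1.871 kN/mm.
L_req = P_u / φr_n = 669 / 1.871 = 357.6 mm total.
Round up → use L = 360 mm.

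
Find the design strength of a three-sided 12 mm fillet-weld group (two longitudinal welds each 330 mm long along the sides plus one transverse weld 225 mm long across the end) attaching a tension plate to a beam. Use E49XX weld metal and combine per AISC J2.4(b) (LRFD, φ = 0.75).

E49XX → F_EXX = 490 MPa.
t_e = 0.707 × 12 = 8.484 mm.
R_nwl = 0.6 × 490 × 8.484 × 660 × 10⁻³ = 1646 kN (longitudinal, 2 welds).
R_nwt = 0.6 × 490 × 8.484 × 225 × 10⁻³ = 561.2 kN (transverse, base value).
(i) R_nwl + R_nwt = 2207 kN; (ii) 0.85 R_nwl + 1.5 R_nwt = 2241 kN.
R_n = max = 2241 kN [governs: (ii)]; φR_n = 1681 kN.

φR_n ≈ 1680 kN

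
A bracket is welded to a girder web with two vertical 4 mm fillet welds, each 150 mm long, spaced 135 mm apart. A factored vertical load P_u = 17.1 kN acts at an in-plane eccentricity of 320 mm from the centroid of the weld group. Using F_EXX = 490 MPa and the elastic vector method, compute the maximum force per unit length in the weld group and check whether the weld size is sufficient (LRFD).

f_max ≈ 327 N/mm; adequate

Total weld length L_w = 300 mm. Treat welds as unit-width lines.
Polar moment about centroid: J = 2[d³/12 + d(b/2)²] = 2[150³/12 + 150×67.5²] = 1929000 mm³.
Direct shear f_v = P/L_w = 17.1×10³ / 300 = 57 N/mm (vertical).
Torsion M = P·e = 17.1×10³ × 320 = 5472000 N·mm.
Critical point at (x, y) = (67.5, 75) from centroid. f_tx = M·y/J = 212.7 N/mm; f_ty = M·x/J = 191.4 N/mm.
Resultant f_max = √[f_tx² + (f_v + f_ty)²] = √[212.7² + (57 + 191.4)²] = 327.1 N/mm.
Capacity per unit length: φr_n = 0.75 × 0.6 × 490 × (0.707 × 4) = 623.6 N/mm.
327.1 ≤ 623.6 → adequate.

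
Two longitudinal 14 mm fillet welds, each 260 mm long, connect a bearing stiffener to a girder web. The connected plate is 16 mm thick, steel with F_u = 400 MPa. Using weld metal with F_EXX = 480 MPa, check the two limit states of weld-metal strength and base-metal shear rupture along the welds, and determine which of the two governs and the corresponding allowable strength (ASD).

R_n/Ω ≈ 741 kN (weld metal governs)

t_e = 0.707 × 14 = 9.898 mm; L = 520 mm.
Weld metal: R_n/Ω = (1/2.0) × 0.6 × 480 × 9.898 × 520 × 10⁻³ = 741.2 kN.
Base metal (shear rupture): R_n/Ω = (1/2.0) × 0.6 × 400 × 16 × 520 × 10⁻³ = 998.4 kN.
Governing: weld metal.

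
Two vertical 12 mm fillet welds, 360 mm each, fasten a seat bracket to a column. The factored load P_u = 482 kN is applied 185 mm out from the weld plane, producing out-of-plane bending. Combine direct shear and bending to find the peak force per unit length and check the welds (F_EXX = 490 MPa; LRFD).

L_w = 2 × 360 = 720 mm; section modulus (unit throat) S = 2 × L²/6 = 43200 mm².
Direct shear f_v = P/L_w = 482×10³/720 = 669.4 N/mm.
Moment M = P × e = 482×10³ × 185 = 89170000 N·mm; bending f_b = M/S = 2064 N/mm.
f_max = √(f_v² + f_b²) = √(669.4² + 2064²) = 2170 N/mm.
φr_n = 0.75 × 0.6 × 490 × (0.707 × 12) = 1871 N/mm → NOT adequate.

f_max ≈ 2170 N/mm; NOT adequate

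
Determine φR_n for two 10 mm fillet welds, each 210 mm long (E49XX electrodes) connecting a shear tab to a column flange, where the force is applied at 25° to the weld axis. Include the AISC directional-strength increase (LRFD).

E49XX → F_EXX = 490 MPa.
t_e = 0.707 × 10 = 7.07 mm; A_we = 7.07 × 420 = 2969 mm².
Directional factor: 1.0 + 0.5 sin^1.5(25°) = 1.137.
F_nw = 0.6 × 490 × 1.137 = 334.4 MPa.
φR_n = 0.75 × 334.4 × 2969 × 10⁻³ = 744.7 kN.

φR_n ≈ 745 kN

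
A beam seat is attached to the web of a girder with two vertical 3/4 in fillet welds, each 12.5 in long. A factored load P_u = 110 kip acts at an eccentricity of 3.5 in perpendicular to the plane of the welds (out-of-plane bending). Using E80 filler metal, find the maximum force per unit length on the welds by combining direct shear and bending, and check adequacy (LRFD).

f_max ≈ 8.6 kip/in; adequate

E80XX → F_EXX = 80 ksi.
L_w = 2 × 12.5 = 25 in; section modulus (unit throat) S = 2 × L²/6 = 52.08 in².
Direct shear f_v = P/L_w = 110/25 = 4.4 kip/in.
Moment M = P × e = 110 × 3.5 = 385 kip·in; bending f_b = M/S = 7.392 kip/in.
f_max = √(f_v² + f_b²) = √(4.4² + 7.392²) = 8.602 kip/in.
φr_n = 0.75 × 0.6 × 80 × (0.707 × 0.75) = 19.09 kip/in → adequate.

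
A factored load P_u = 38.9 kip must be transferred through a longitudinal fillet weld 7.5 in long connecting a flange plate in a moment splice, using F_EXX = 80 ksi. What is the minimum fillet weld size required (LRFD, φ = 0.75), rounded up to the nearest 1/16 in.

Total weld length L = 7.5 in.
Required throat t_e = P_u / (φ × 0.6 F_EXX × L) = 38.9 / (0.75 × 0.6 × 80 × 7.5) = 0.1441 in.
Required leg w = t_e / 0.707 = 0.2038 in → use 1/4 in.

w = 1/4 in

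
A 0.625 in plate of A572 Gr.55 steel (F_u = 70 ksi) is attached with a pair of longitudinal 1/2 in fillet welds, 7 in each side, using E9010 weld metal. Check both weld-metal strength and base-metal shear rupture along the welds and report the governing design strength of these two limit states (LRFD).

φR_n ≈ 200 kip (weld metal governs)

E90XX → F_EXX = 90 ksi.
t_e = 0.707 × 0.5 = 0.3535 in; L = 14 in.
Weld metal: φR_n = 0.75 × 0.6 × 90 × 0.3535 × 14 = 200.4 kip.
Base metal (shear rupture): φR_n = 0.75 × 0.6 × 70 × 0.625 × 14 = 275.6 kip.
Governing: weld metal.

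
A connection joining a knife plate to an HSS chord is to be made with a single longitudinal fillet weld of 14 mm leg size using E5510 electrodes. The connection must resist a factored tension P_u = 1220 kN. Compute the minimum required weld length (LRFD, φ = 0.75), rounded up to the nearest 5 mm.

L = 500 mm

E55XX → F_EXX = 550 MPa.
Throat t_e = 0.707 × 14 = 9.898 mm.
φr_n = 0.75 × 0.6 × 550 × 9.898 × 10⁻³ = 2.45 kN/mm.
L_req = P_u / φr_n = 1220 / 2.45 = 498 mm total.
Round up → use L = 500 mm.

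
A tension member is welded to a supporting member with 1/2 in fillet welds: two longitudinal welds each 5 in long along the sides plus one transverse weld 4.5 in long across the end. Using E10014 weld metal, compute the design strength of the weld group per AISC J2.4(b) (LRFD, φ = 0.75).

E100XX → F_EXX = 100 ksi.
t_e = 0.707 × 0.5 = 0.3535 in.
R_nwl = 0.6 × 100 × 0.3535 × 10 = 212.1 kip (longitudinal, 2 welds).
R_nwt = 0.6 × 100 × 0.3535 × 4.5 = 95.44 kip (transverse, base value).
(i) R_nwl + R_nwt = 307.5 kip; (ii) 0.85 R_nwl + 1.5 R_nwt = 323.5 kip.
R_n = max = 323.5 kip [governs: (ii)]; φR_n = 242.6 kip.

φR_n ≈ 243 kip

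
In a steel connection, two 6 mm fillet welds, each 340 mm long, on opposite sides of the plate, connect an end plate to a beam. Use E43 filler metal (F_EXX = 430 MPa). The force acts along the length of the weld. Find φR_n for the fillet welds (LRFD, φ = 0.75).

φR_n ≈ 558 kN

Effective throat t_e = 0.707 × 6 = 4.242 mm.
Total length L = 680 mm; A_we = 4.242 × 680 = 2885 mm².
F_nw = 0.6 F_EXX = 0.6 × 430 = 258 MPa.
φR_n = 0.75 × 258 × 2885 × 10⁻³ = 558.2 kN.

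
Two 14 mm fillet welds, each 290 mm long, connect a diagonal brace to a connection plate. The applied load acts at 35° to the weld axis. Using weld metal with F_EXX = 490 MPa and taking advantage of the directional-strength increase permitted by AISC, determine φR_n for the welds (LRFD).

φR_n ≈ 1540 kN

t_e = 0.707 × 14 = 9.898 mm; A_we = 9.898 × 580 = 5741 mm².
Directional factor: 1.0 + 0.5 sin^1.5(35°) = 1.217.
F_nw = 0.6 × 490 × 1.217 = 357.9 MPa.
φR_n = 0.75 × 357.9 × 5741 × 10⁻³ = 1541 kN.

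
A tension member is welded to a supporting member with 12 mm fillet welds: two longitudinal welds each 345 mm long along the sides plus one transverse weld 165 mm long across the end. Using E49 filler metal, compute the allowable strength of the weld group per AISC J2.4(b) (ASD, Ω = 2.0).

E49XX → F_EXX = 490 MPa.
t_e = 0.707 × 12 = 8.484 mm.
R_nwl = 0.6 × 490 × 8.484 × 690 × 10⁻³ = 1721 kN (longitudinal, 2 welds).
R_nwt = 0.6 × 490 × 8.484 × 165 × 10⁻³ = 411.6 kN (transverse, base value).
(i) R_nwl + R_nwt = 2133 kN; (ii) 0.85 R_nwl + 1.5 R_nwt = 2080 kN.
R_n = max = 2133 kN [governs: (i)]; R_n/Ω = 1066 kN.

R_n/Ω ≈ 1070 kN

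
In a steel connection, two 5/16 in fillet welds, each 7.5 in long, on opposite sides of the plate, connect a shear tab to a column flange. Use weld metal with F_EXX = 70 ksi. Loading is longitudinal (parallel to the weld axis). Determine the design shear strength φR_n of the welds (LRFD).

φR_n ≈ 104 kips

Effective throat t_e = 0.707 × 0.3125 = 0.2209 in.
Total length L = 15 in; A_we = 0.2209 × 15 = 3.314 in².
F_nw = 0.6 F_EXX = 0.6 × 70 = 42 ksi.
φR_n = 0.75 × 42 × 3.314 = 104.4 kips.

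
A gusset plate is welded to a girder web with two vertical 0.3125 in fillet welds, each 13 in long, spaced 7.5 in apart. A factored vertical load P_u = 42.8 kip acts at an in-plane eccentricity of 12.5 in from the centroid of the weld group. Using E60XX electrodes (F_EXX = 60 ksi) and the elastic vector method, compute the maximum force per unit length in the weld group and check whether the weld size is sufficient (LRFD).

f_max ≈ 6.47 kip/in; NOT adequate

Total weld length L_w = 26 in. Treat welds as unit-width lines.
Polar moment about centroid: J = 2[d³/12 + d(b/2)²] = 2[13³/12 + 13×3.75²] = 731.8 in³.
Direct shear f_v = P/L_w = 42.8 / 26 = 1.646 kip/in (vertical).
Torsion M = P·e = 42.8 × 12.5 = 535 kip·in.
Critical point at (x, y) = (3.75, 6.5) from centroid. f_tx = M·y/J = 4.752 kip/in; f_ty = M·x/J = 2.742 kip/in.
Resultant f_max = √[f_tx² + (f_v + f_ty)²] = √[4.752² + (1.646 + 2.742)²] = 6.468 kip/in.
Capacity per unit length: φr_n = 0.75 × 0.6 × 60 × (0.707 × 0.3125) = 5.965 kip/in.
6.468 > 5.965 → NOT adequate.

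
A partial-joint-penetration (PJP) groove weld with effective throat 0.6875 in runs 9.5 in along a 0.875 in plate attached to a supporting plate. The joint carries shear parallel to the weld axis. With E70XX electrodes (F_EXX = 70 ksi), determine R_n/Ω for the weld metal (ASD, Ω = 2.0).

Effective throat (given) t_e = 0.6875 in.
A_we = 0.6875 × 9.5 = 6.531 in².
F_nw = 0.6 F_EXX = 42 ksi.
R_n/Ω = (42 × 6.531) / 2.0 = 137.2 kips.

R_n/Ω ≈ 137 kips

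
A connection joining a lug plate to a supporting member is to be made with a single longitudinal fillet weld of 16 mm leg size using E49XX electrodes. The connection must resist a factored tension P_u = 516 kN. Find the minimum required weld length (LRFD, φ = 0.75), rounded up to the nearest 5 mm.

E49XX → F_EXX = 490 MPa.
Throat t_e = 0.707 × 16 = 11.31 mm.
φr_n = 0.75 × 0.6 × 490 × 11.31 × 10⁻³ = 2.494 kN/mm.
L_req = P_u / φr_n = 516 / 2.494 = 206.9 mm total.
Round up → use L = 210 mm.

L = 210 mm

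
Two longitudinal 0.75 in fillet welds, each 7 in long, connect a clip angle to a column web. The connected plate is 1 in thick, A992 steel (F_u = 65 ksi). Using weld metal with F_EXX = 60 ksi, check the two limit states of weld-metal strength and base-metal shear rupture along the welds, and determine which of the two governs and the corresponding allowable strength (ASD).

t_e = 0.707 × 0.75 = 0.5302 in; L = 14 in.
Weld metal: R_n/Ω = (1/2.0) × 0.6 × 60 × 0.5302 × 14 = 133.6 kips.
Base metal (shear rupture): R_n/Ω = (1/2.0) × 0.6 × 65 × 1 × 14 = 273 kips.
Governing: weld metal.

R_n/Ω ≈ 134 kips (weld metal governs)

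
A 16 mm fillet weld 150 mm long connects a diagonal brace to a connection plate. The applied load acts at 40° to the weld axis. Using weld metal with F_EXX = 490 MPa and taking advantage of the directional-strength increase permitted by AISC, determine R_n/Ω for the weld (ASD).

t_e = 0.707 × 16 = 11.31 mm; A_we = 11.31 × 150 = 1697 mm².
Directional factor: 1.0 + 0.5 sin^1.5(40°) = 1.258.
F_nw = 0.6 × 490 × 1.258 = 369.8 MPa.
R_n/Ω = (369.8 × 1697) / 2.0 × 10⁻³ = 313.7 kN.

R_n/Ω ≈ 314 kN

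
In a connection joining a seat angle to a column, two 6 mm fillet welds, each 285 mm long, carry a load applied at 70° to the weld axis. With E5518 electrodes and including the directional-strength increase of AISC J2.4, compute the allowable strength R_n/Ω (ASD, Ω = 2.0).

E55XX → F_EXX = 550 MPa.
t_e = 0.707 × 6 = 4.242 mm; A_we = 4.242 × 570 = 2418 mm².
Directional factor: 1.0 + 0.5 sin^1.5(70°) = 1.455.
F_nw = 0.6 × 550 × 1.455 = 480.3 MPa.
R_n/Ω = (480.3 × 2418) / 2.0 × 10⁻³ = 580.7 kN.

R_n/Ω ≈ 581 kN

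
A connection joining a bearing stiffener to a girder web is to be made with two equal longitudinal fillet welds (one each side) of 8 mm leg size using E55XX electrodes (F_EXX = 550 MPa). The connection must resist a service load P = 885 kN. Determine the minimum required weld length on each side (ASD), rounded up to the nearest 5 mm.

L = 475 mm on each side

Throat t_e = 0.707 × 8 = 5.656 mm.
r_n/Ω = (0.6 × 550 × 5.656) / 2.0 = 933.2 N/mm = 0.9332 kN/mm.
L_req = P / (r_n/Ω) = 885 / 0.9332 = 948.3 mm total.
Per side: 948.3 / 2 = 474.2 mm.
Round up → use L = 475 mm on each side.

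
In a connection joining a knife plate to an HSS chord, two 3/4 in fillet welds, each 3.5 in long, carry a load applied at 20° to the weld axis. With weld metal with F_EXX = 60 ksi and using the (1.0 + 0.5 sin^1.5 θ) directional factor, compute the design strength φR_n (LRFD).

t_e = 0.707 × 0.75 = 0.5302 in; A_we = 0.5302 × 7 = 3.712 in².
Directional factor: 1.0 + 0.5 sin^1.5(20°) = 1.1.
F_nw = 0.6 × 60 × 1.1 = 39.6 ksi.
φR_n = 0.75 × 39.6 × 3.712 = 110.2 kips.

φR_n ≈ 110 kips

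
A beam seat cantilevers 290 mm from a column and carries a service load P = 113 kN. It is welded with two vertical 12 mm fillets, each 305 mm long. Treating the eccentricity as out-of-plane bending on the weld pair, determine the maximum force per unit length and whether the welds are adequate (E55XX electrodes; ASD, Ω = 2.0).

E55XX → F_EXX = 550 MPa.
L_w = 2 × 305 = 610 mm; section modulus (unit throat) S = 2 × L²/6 = 31010 mm².
Direct shear f_v = P/L_w = 113×10³/610 = 185.2 N/mm.
Moment M = P × e = 113×10³ × 290 = 32770000 N·mm; bending f_b = M/S = 1057 N/mm.
f_max = √(f_v² + f_b²) = √(185.2² + 1057²) = 1073 N/mm.
r_n/Ω = (1/2.0) × 0.6 × 550 × (0.707 × 12) = 1400 N/mm → adequate.

f_max ≈ 1070 N/mm; adequate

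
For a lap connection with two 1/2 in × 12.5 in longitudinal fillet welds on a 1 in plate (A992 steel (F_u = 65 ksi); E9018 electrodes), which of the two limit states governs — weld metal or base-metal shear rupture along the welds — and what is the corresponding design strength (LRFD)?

E90XX → F_EXX = 90 ksi.
t_e = 0.707 × 0.5 = 0.3535 in; L = 25 in.
Weld metal: φR_n = 0.75 × 0.6 × 90 × 0.3535 × 25 = 357.9 kips.
Base metal (shear rupture): φR_n = 0.75 × 0.6 × 65 × 1 × 25 = 731.2 kips.
Governing: weld metal.

φR_n ≈ 358 kips (weld metal governs)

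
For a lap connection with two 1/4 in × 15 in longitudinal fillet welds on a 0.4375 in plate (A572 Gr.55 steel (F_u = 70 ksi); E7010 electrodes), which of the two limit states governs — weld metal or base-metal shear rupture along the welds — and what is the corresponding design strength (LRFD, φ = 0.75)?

φR_n ≈ 167 kip (weld metal governs)

E70XX → F_EXX = 70 ksi.
t_e = 0.707 × 0.25 = 0.1767 in; L = 30 in.
Weld metal: φR_n = 0.75 × 0.6 × 70 × 0.1767 × 30 = 167 kip.
Base metal (shear rupture): φR_n = 0.75 × 0.6 × 70 × 0.4375 × 30 = 413.4 kip.
Governing: weld metal.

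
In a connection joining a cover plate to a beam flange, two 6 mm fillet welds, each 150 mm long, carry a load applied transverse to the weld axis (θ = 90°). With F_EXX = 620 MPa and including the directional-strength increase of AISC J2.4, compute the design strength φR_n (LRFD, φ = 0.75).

t_e = 0.707 × 6 = 4.242 mm; A_we = 4.242 × 300 = 1273 mm².
Directional factor: 1.0 + 0.5 sin^1.5(90°) = 1.5.
F_nw = 0.6 × 620 × 1.5 = 558 MPa.
φR_n = 0.75 × 558 × 1273 × 10⁻³ = 532.6 kN.

φR_n ≈ 533 kN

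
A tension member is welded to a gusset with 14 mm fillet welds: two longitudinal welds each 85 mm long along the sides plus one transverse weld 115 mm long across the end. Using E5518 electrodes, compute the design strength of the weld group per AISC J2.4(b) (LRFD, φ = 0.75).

φR_n ≈ 777 kN

E55XX → F_EXX = 550 MPa.
t_e = 0.707 × 14 = 9.898 mm.
R_nwl = 0.6 × 550 × 9.898 × 170 × 10⁻³ = 555.3 kN (longitudinal, 2 welds).
R_nwt = 0.6 × 550 × 9.898 × 115 × 10⁻³ = 375.6 kN (transverse, base value).
(i) R_nwl + R_nwt = 930.9 kN; (ii) 0.85 R_nwl + 1.5 R_nwt = 1035 kN.
R_n = max = 1035 kN [governs: (ii)]; φR_n = 776.6 kN.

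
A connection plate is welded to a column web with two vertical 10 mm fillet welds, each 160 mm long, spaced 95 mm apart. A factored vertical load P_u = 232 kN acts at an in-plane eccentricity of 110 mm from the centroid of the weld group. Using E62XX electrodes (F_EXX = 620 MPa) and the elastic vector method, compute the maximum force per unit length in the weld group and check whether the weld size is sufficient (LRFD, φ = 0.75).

Total weld length L_w = 320 mm. Treat welds as unit-width lines.
Polar moment about centroid: J = 2[d³/12 + d(b/2)²] = 2[160³/12 + 160×47.5²] = 1405000 mm³.
Direct shear f_v = P/L_w = 232×10³ / 320 = 725 N/mm (vertical).
Torsion M = P·e = 232×10³ × 110 = 25520000 N·mm.
Critical point at (x, y) = (47.5, 80) from centroid. f_tx = M·y/J = 1453 N/mm; f_ty = M·x/J = 863 N/mm.
Resultant f_max = √[f_tx² + (f_v + f_ty)²] = √[1453² + (725 + 863)²] = 2153 N/mm.
Capacity per unit length: φr_n = 0.75 × 0.6 × 620 × (0.707 × 10) = 1973 N/mm.
2153 > 1973 → NOT adequate.

f_max ≈ 2150 N/mm; NOT adequate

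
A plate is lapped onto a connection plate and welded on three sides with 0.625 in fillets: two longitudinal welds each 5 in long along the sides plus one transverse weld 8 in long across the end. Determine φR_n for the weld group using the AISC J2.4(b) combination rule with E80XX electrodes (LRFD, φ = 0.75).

E80XX → F_EXX = 80 ksi.
t_e = 0.707 × 0.625 = 0.4419 in.
R_nwl = 0.6 × 80 × 0.4419 × 10 = 212.1 kip (longitudinal, 2 welds).
R_nwt = 0.6 × 80 × 0.4419 × 8 = 169.7 kip (transverse, base value).
(i) R_nwl + R_nwt = 381.8 kip; (ii) 0.85 R_nwl + 1.5 R_nwt = 434.8 kip.
R_n = max = 434.8 kip [governs: (ii)]; φR_n = 326.1 kip.

φR_n ≈ 326 kip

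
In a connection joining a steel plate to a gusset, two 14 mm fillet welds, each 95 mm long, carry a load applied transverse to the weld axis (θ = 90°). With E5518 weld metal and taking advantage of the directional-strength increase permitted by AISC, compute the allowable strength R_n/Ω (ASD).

R_n/Ω ≈ 465 kN

E55XX → F_EXX = 550 MPa.
t_e = 0.707 × 14 = 9.898 mm; A_we = 9.898 × 190 = 1881 mm².
Directional factor: 1.0 + 0.5 sin^1.5(90°) = 1.5.
F_nw = 0.6 × 550 × 1.5 = 495 MPa.
R_n/Ω = (495 × 1881) / 2.0 × 10⁻³ = 465.5 kN.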